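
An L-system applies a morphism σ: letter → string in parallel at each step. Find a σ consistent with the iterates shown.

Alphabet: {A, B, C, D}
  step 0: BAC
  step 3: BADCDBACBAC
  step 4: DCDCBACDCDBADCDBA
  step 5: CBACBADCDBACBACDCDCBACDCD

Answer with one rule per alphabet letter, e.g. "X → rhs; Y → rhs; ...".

  step 4 ⇒ step 5: DCDCBACDCDBADCDBA ⇒ C·BA·C·BA·D·CD·BA·C·BA·C·D·CD·C·BA·C·D·CD
    A ↦ CD
    B ↦ D
    C ↦ BA
    D ↦ C

A->CD, B->D, C->BA, D->C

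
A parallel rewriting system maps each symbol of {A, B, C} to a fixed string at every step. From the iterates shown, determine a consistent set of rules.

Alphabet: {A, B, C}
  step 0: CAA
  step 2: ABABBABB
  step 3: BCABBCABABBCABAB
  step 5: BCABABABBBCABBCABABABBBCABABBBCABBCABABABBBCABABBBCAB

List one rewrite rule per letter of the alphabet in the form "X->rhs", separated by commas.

  step 2 ⇒ step 3: ABABBABB ⇒ BC·AB·BC·AB·AB·BC·AB·AB
    A ↦ BC
    B ↦ AB
    C ↦ B  (constrained at step 0)

A->BC, B->AB, C->B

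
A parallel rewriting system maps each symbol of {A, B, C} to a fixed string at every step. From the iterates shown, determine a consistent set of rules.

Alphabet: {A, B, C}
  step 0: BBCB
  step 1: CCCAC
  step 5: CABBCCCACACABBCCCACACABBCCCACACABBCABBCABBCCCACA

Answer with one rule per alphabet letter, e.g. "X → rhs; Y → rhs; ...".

  step 0 ⇒ step 1: BBCB ⇒ C·C·CA·C
    B ↦ C
    C ↦ CA
    A ↦ BB  (constrained at step 1)

A->BB, B->C, C->CA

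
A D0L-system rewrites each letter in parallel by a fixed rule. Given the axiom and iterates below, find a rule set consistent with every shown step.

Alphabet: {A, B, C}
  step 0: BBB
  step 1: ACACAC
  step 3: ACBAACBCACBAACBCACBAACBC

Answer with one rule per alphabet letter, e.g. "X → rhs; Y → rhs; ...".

  step 0 ⇒ step 1: BBB ⇒ AC·AC·AC
    B ↦ AC
    A ↦ BC  (constrained at step 1)
    C ↦ BA  (constrained at step 1)

A->BC, B->AC, C->BA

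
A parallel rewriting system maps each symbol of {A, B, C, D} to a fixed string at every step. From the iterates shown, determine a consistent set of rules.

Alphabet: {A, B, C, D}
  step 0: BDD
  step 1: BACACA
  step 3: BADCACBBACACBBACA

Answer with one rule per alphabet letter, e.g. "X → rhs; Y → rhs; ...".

  step 0 ⇒ step 1: BDD ⇒ BA·CA·CA
    B ↦ BA
    D ↦ CA
    A ↦ D  (constrained at step 1)
    C ↦ CB  (constrained at step 1)

A->D, B->BA, C->CB, D->CA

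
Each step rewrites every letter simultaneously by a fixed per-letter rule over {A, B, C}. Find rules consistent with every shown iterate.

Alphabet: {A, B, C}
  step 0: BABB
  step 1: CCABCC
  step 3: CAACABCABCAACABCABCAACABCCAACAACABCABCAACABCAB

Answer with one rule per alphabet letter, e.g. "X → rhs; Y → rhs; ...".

  step 0 ⇒ step 1: BABB ⇒ C·CAB·C·C
    A ↦ CAB
    B ↦ C
    C ↦ CAA  (constrained at step 1)

A->CAB, B->C, C->CAA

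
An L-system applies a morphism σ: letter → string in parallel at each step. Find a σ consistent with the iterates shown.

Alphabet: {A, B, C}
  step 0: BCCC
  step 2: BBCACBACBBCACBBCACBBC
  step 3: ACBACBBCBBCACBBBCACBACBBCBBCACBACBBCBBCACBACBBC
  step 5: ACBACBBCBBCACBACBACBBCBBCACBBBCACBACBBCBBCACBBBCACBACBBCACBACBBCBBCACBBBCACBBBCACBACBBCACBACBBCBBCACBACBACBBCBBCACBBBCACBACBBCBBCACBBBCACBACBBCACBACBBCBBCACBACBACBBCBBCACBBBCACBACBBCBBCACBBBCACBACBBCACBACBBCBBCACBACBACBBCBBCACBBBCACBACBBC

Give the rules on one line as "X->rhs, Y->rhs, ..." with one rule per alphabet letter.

  step 2 ⇒ step 3: BBCACBACBBCACBBCACBBC ⇒ ACB·ACB·BC·B·BC·ACB·B·BC·ACB·ACB·BC·B·BC·ACB·ACB·BC·B·BC·ACB·ACB·BC
    A ↦ B
    B ↦ ACB
    C ↦ BC

A->B, B->ACB, C->BC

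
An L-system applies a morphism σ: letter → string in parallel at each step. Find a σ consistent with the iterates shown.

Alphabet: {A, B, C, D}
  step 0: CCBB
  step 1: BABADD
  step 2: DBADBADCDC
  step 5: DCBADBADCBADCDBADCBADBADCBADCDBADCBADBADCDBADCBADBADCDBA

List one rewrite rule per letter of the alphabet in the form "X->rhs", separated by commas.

A->BA, B->D, C->BA, D->DC

  step 1 ⇒ step 2: BABADD ⇒ D·BA·D·BA·DC·DC
    A ↦ BA
    B ↦ D
    D ↦ DC
  step 0 ⇒ step 1: CCBB ⇒ BA·BA·D·D
    C ↦ BA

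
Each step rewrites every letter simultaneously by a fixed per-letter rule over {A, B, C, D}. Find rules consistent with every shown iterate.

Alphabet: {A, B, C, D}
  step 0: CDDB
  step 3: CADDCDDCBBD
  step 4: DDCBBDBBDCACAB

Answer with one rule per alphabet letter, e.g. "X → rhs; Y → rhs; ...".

  step 3 ⇒ step 4: CADDCDDCBBD ⇒ D·DC·B·B·D·B·B·D·CA·CA·B
    A ↦ DC
    B ↦ CA
    C ↦ D
    D ↦ B

A->DC, B->CA, C->D, D->B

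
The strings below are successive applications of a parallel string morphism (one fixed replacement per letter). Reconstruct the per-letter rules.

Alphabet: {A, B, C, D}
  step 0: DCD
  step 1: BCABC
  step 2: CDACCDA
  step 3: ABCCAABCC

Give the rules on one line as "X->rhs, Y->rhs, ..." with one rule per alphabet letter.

  step 2 ⇒ step 3: CDACCDA ⇒ A·BC·C·A·A·BC·C
    A ↦ C
    C ↦ A
    D ↦ BC
  step 1 ⇒ step 2: BCABC ⇒ CD·A·C·CD·A
    B ↦ CD

A->C, B->CD, C->A, D->BC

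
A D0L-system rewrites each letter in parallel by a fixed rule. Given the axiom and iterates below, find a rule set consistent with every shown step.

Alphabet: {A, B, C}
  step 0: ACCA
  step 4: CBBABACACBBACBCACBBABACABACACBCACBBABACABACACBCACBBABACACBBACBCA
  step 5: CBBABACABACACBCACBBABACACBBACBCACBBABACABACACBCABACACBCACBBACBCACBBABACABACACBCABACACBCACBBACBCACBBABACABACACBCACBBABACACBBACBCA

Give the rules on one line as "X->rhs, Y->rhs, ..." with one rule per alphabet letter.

  step 4 ⇒ step 5: CBBABACACBBACBCACBBABACABACACBCACBBABACABACACBCACBBABACACBBACBCA ⇒ CB·BA·BA·CA·BA·CA·CB·CA·CB·BA·BA·CA·CB·BA·CB·CA·CB·BA·BA·CA·BA·CA·CB·CA·BA·CA·CB·CA·CB·BA·CB·CA·CB·BA·BA·CA·BA·CA·CB·CA·BA·CA·CB·CA·CB·BA·CB·CA·CB·BA·BA·CA·BA·CA·CB·CA·CB·BA·BA·CA·CB·BA·CB·CA
    A ↦ CA
    B ↦ BA
    C ↦ CB

A->CA, B->BA, C->CB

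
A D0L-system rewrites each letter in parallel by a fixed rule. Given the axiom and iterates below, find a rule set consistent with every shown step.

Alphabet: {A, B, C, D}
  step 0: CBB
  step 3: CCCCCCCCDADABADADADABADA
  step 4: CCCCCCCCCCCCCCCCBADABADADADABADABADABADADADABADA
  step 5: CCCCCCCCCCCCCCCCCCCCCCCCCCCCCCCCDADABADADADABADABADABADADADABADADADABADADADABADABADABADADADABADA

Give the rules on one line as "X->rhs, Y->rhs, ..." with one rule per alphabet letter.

A->DA, B->DA, C->CC, D->BA

  step 4 ⇒ step 5: CCCCCCCCCCCCCCCCBADABADADADABADABADABADADADABADA ⇒ CC·CC·CC·CC·CC·CC·CC·CC·CC·CC·CC·CC·CC·CC·CC·CC·DA·DA·BA·DA·DA·DA·BA·DA·BA·DA·BA·DA·DA·DA·BA·DA·DA·DA·BA·DA·DA·DA·BA·DA·BA·DA·BA·DA·DA·DA·BA·DA
    A ↦ DA
    B ↦ DA
    C ↦ CC
    D ↦ BA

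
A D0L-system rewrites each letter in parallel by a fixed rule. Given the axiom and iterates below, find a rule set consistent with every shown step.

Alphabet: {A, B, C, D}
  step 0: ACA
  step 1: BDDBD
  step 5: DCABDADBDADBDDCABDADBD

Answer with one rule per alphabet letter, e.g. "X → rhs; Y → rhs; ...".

A->BD, B->DC, C->D, D->A

  step 0 ⇒ step 1: ACA ⇒ BD·D·BD
    A ↦ BD
    C ↦ D
    B ↦ DC  (constrained at step 1)
    D ↦ A  (constrained at step 1)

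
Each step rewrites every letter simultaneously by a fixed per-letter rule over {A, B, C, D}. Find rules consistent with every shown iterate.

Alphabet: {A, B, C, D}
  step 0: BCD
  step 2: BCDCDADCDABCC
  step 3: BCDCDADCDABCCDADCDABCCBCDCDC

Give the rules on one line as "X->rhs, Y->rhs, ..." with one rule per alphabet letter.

A->BCC, B->BC, C->DC, D->DA

  step 2 ⇒ step 3: BCDCDADCDABCC ⇒ BC·DC·DA·DC·DA·BCC·DA·DC·DA·BCC·BC·DC·DC
    A ↦ BCC
    B ↦ BC
    C ↦ DC
    D ↦ DA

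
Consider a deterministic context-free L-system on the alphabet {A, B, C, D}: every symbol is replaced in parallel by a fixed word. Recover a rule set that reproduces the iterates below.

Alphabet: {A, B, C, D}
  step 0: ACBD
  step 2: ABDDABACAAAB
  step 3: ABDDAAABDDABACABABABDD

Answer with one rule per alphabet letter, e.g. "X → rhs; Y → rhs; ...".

A->AB, B->DD, C->AC, D->A

  step 2 ⇒ step 3: ABDDABACAAAB ⇒ AB·DD·A·A·AB·DD·AB·AC·AB·AB·AB·DD
    A ↦ AB
    B ↦ DD
    C ↦ AC
    D ↦ A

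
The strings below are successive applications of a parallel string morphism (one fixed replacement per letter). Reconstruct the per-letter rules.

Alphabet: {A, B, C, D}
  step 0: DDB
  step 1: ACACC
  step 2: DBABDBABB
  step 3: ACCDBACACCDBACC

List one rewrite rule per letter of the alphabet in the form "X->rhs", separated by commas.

A->DBA, B->C, C->B, D->AC

  step 2 ⇒ step 3: DBABDBABB ⇒ AC·C·DBA·C·AC·C·DBA·C·C
    A ↦ DBA
    B ↦ C
    D ↦ AC
  step 1 ⇒ step 2: ACACC ⇒ DBA·B·DBA·B·B
    C ↦ B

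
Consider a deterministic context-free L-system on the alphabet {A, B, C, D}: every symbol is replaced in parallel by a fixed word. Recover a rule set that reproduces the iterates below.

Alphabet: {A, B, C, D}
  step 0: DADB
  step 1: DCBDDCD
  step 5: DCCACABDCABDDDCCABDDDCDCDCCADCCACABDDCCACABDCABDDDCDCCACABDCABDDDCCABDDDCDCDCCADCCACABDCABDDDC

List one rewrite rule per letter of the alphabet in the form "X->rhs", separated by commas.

A->BD, B->D, C->CA, D->DC

  step 0 ⇒ step 1: DADB ⇒ DC·BD·DC·D
    A ↦ BD
    B ↦ D
    D ↦ DC
    C ↦ CA  (constrained at step 1)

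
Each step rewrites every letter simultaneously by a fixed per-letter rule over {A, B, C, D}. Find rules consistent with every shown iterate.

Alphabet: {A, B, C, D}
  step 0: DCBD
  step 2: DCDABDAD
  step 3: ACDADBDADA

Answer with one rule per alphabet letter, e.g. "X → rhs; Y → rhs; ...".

A->D, B->BD, C->CD, D->A

  step 2 ⇒ step 3: DCDABDAD ⇒ A·CD·A·D·BD·A·D·A
    A ↦ D
    B ↦ BD
    C ↦ CD
    D ↦ A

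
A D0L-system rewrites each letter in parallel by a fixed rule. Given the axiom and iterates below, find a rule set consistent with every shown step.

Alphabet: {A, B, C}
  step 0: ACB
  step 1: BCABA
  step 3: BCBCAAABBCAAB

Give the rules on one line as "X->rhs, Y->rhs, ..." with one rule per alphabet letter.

A->BC, B->A, C->AB

  step 0 ⇒ step 1: ACB ⇒ BC·AB·A
    A ↦ BC
    B ↦ A
    C ↦ AB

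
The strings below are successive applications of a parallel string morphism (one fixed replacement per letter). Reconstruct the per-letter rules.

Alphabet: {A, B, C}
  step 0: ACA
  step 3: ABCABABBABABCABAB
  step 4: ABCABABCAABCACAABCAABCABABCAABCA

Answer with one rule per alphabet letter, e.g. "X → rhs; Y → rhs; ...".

A->AB, B->CA, C->B

  step 3 ⇒ step 4: ABCABABBABABCABAB ⇒ AB·CA·B·AB·CA·AB·CA·CA·AB·CA·AB·CA·B·AB·CA·AB·CA
    A ↦ AB
    B ↦ CA
    C ↦ B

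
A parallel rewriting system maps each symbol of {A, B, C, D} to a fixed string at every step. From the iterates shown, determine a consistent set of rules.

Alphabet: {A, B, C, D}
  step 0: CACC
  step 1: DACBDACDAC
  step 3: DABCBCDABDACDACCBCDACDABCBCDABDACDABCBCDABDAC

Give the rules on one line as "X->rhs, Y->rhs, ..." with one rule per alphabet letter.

A->B, B->CBC, C->DAC, D->DA

  step 0 ⇒ step 1: CACC ⇒ DAC·B·DAC·DAC
    A ↦ B
    C ↦ DAC
    B ↦ CBC  (constrained at step 1)
    D ↦ DA  (constrained at step 1)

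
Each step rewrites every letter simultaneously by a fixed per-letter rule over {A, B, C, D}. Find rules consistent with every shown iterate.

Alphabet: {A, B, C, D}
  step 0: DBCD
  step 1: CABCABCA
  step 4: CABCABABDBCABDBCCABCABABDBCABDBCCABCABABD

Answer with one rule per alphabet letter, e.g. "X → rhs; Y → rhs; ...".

A->D, B->BC, C->AB, D->CA

  step 0 ⇒ step 1: DBCD ⇒ CA·BC·AB·CA
    B ↦ BC
    C ↦ AB
    D ↦ CA
    A ↦ D  (constrained at step 1)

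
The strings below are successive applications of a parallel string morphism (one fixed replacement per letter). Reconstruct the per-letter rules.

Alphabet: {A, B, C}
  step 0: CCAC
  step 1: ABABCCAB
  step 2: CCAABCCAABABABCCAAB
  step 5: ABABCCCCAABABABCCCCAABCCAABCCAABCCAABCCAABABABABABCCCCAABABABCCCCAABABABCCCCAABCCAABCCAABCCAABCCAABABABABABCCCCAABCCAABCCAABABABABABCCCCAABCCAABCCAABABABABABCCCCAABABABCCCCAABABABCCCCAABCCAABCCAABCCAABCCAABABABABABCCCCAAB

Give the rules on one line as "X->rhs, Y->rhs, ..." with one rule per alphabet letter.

A->CC, B->AAB, C->AB

  step 1 ⇒ step 2: ABABCCAB ⇒ CC·AAB·CC·AAB·AB·AB·CC·AAB
    A ↦ CC
    B ↦ AAB
    C ↦ AB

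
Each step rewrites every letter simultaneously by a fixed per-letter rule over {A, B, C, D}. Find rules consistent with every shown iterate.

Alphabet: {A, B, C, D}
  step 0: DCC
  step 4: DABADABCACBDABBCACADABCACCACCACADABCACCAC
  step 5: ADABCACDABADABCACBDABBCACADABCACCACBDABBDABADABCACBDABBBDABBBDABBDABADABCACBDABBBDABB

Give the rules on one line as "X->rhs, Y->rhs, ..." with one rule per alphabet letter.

A->DAB, B->CAC, C->B, D->A

  step 4 ⇒ step 5: DABADABCACBDABBCACADABCACCACCACADABCACCAC ⇒ A·DAB·CAC·DAB·A·DAB·CAC·B·DAB·B·CAC·A·DAB·CAC·CAC·B·DAB·B·DAB·A·DAB·CAC·B·DAB·B·B·DAB·B·B·DAB·B·DAB·A·DAB·CAC·B·DAB·B·B·DAB·B
    A ↦ DAB
    B ↦ CAC
    C ↦ B
    D ↦ A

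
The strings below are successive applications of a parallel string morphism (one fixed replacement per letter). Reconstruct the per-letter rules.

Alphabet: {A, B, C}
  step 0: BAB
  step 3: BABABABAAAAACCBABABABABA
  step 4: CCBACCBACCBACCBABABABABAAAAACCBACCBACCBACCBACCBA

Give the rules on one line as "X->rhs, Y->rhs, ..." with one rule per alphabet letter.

A->BA, B->CC, C->AA

  step 3 ⇒ step 4: BABABABAAAAACCBABABABABA ⇒ CC·BA·CC·BA·CC·BA·CC·BA·BA·BA·BA·BA·AA·AA·CC·BA·CC·BA·CC·BA·CC·BA·CC·BA
    A ↦ BA
    B ↦ CC
    C ↦ AA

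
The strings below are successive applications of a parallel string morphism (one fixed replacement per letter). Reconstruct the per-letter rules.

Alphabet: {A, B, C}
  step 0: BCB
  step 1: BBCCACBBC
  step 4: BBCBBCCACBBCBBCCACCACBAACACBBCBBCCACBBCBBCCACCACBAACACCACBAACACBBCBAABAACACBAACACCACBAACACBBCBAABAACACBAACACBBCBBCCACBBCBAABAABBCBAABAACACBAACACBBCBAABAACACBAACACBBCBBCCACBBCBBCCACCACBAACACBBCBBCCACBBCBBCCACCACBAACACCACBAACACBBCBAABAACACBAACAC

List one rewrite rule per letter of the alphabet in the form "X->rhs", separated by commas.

A->BAA, B->BBC, C->CAC

  step 0 ⇒ step 1: BCB ⇒ BBC·CAC·BBC
    B ↦ BBC
    C ↦ CAC
    A ↦ BAA  (constrained at step 1)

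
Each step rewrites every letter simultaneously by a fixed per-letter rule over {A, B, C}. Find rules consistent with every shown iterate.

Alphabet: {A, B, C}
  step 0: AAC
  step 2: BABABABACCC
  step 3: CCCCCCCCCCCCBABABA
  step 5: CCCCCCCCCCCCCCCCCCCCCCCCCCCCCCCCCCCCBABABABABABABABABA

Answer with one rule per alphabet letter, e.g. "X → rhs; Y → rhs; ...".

A->CC, B->C, C->BA

  step 2 ⇒ step 3: BABABABACCC ⇒ C·CC·C·CC·C·CC·C·CC·BA·BA·BA
    A ↦ CC
    B ↦ C
    C ↦ BA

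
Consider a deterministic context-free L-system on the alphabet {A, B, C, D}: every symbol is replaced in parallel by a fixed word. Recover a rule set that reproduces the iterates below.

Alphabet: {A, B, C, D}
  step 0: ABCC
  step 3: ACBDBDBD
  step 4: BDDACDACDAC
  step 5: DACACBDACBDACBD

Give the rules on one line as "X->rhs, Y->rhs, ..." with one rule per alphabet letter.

A->B, B->D, C->D, D->AC

  step 4 ⇒ step 5: BDDACDACDAC ⇒ D·AC·AC·B·D·AC·B·D·AC·B·D
    A ↦ B
    B ↦ D
    C ↦ D
    D ↦ AC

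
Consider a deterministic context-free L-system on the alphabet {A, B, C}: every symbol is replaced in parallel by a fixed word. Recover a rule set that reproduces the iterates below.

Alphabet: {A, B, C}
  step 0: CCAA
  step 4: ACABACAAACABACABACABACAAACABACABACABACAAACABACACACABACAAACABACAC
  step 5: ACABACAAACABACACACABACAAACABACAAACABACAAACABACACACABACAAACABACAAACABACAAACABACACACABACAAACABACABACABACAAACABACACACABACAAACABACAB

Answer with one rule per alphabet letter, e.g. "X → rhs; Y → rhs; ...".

A->AC, B->AA, C->AB

  step 4 ⇒ step 5: ACABACAAACABACABACABACAAACABACABACABACAAACABACACACABACAAACABACAC ⇒ AC·AB·AC·AA·AC·AB·AC·AC·AC·AB·AC·AA·AC·AB·AC·AA·AC·AB·AC·AA·AC·AB·AC·AC·AC·AB·AC·AA·AC·AB·AC·AA·AC·AB·AC·AA·AC·AB·AC·AC·AC·AB·AC·AA·AC·AB·AC·AB·AC·AB·AC·AA·AC·AB·AC·AC·AC·AB·AC·AA·AC·AB·AC·AB
    A ↦ AC
    B ↦ AA
    C ↦ AB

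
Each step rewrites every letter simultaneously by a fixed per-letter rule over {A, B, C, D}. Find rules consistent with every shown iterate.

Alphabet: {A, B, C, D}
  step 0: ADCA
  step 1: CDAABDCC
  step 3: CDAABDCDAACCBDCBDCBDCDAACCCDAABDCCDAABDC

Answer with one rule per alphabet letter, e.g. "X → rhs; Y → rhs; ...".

  step 0 ⇒ step 1: ADCA ⇒ C·DAA·BDC·C
    A ↦ C
    C ↦ BDC
    D ↦ DAA
    B ↦ C  (constrained at step 1)

A->C, B->C, C->BDC, D->DAA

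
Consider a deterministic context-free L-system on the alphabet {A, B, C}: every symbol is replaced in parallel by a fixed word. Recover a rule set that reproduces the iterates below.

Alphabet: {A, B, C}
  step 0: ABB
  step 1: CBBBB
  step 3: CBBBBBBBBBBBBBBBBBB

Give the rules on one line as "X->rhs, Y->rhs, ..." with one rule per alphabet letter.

A->C, B->BB, C->AB

  step 0 ⇒ step 1: ABB ⇒ C·BB·BB
    A ↦ C
    B ↦ BB
    C ↦ AB  (constrained at step 1)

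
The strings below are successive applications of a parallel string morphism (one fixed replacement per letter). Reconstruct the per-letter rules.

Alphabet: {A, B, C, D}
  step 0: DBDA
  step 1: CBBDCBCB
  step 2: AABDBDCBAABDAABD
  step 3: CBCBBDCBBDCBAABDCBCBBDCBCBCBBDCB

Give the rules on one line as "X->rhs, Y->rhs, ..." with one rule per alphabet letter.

A->CB, B->BD, C->AA, D->CB

  step 2 ⇒ step 3: AABDBDCBAABDAABD ⇒ CB·CB·BD·CB·BD·CB·AA·BD·CB·CB·BD·CB·CB·CB·BD·CB
    A ↦ CB
    B ↦ BD
    C ↦ AA
    D ↦ CB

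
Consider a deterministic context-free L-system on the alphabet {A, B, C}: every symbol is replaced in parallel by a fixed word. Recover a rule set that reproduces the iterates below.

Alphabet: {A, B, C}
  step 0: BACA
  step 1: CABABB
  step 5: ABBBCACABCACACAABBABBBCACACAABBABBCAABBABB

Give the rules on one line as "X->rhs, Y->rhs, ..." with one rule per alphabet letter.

  step 0 ⇒ step 1: BACA ⇒ CA·B·AB·B
    A ↦ B
    B ↦ CA
    C ↦ AB

A->B, B->CA, C->AB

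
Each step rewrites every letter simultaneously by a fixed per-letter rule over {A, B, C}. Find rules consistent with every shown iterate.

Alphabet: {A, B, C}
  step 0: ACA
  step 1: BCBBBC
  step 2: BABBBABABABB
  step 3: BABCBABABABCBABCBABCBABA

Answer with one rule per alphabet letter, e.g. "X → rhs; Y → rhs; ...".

A->BC, B->BA, C->BB

  step 2 ⇒ step 3: BABBBABABABB ⇒ BA·BC·BA·BA·BA·BC·BA·BC·BA·BC·BA·BA
    A ↦ BC
    B ↦ BA
  step 0 ⇒ step 1: ACA ⇒ BC·BB·BC
    C ↦ BB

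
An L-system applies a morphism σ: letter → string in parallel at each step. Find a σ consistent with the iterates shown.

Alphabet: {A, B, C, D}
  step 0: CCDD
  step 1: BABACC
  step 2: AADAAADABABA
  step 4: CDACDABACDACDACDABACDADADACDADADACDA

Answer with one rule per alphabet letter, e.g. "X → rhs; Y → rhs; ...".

  step 1 ⇒ step 2: BABACC ⇒ AA·DA·AA·DA·BA·BA
    A ↦ DA
    B ↦ AA
    C ↦ BA
  step 0 ⇒ step 1: CCDD ⇒ BA·BA·C·C
    D ↦ C

A->DA, B->AA, C->BA, D->C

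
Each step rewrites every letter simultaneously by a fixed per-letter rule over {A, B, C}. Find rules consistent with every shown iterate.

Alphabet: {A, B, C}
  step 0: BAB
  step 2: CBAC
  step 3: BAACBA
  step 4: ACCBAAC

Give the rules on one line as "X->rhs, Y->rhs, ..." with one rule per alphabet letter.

A->C, B->A, C->BA

  step 3 ⇒ step 4: BAACBA ⇒ A·C·C·BA·A·C
    A ↦ C
    B ↦ A
    C ↦ BA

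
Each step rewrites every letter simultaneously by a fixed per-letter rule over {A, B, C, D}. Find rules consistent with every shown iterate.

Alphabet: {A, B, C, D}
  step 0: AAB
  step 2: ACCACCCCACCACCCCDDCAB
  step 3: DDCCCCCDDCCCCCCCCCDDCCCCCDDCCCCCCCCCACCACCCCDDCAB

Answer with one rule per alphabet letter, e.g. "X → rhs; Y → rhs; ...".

  step 2 ⇒ step 3: ACCACCCCACCACCCCDDCAB ⇒ DDC·CC·CC·DDC·CC·CC·CC·CC·DDC·CC·CC·DDC·CC·CC·CC·CC·ACC·ACC·CC·DDC·AB
    A ↦ DDC
    B ↦ AB
    C ↦ CC
    D ↦ ACC

A->DDC, B->AB, C->CC, D->ACC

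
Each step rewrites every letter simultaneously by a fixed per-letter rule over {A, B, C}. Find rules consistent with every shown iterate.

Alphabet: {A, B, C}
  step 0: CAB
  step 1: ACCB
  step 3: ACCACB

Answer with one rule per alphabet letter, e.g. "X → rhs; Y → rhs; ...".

  step 0 ⇒ step 1: CAB ⇒ A·C·CB
    A ↦ C
    B ↦ CB
    C ↦ A

A->C, B->CB, C->A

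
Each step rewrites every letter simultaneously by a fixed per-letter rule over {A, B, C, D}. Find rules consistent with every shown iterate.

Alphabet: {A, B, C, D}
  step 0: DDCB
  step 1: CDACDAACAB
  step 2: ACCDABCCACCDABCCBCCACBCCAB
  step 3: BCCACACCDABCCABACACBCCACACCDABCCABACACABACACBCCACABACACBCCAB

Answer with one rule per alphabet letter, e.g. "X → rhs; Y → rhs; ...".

A->BCC, B->AB, C->AC, D->CDA

  step 2 ⇒ step 3: ACCDABCCACCDABCCBCCACBCCAB ⇒ BCC·AC·AC·CDA·BCC·AB·AC·AC·BCC·AC·AC·CDA·BCC·AB·AC·AC·AB·AC·AC·BCC·AC·AB·AC·AC·BCC·AB
    A ↦ BCC
    B ↦ AB
    C ↦ AC
    D ↦ CDA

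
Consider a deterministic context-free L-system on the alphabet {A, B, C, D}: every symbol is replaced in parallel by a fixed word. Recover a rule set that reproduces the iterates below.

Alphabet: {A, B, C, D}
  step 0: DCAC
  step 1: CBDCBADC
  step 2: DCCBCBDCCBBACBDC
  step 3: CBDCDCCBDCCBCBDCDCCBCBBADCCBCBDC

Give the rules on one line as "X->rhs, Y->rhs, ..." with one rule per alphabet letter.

  step 2 ⇒ step 3: DCCBCBDCCBBACBDC ⇒ CB·DC·DC·CB·DC·CB·CB·DC·DC·CB·CB·BA·DC·CB·CB·DC
    A ↦ BA
    B ↦ CB
    C ↦ DC
    D ↦ CB

A->BA, B->CB, C->DC, D->CB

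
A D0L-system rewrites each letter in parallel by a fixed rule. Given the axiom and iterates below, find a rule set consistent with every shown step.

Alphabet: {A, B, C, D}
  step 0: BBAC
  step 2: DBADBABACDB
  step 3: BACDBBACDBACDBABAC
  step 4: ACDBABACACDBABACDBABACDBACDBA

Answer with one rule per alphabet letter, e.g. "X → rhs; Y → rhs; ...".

  step 3 ⇒ step 4: BACDBBACDBACDBABAC ⇒ AC·DB·A·B·AC·AC·DB·A·B·AC·DB·A·B·AC·DB·AC·DB·A
    A ↦ DB
    B ↦ AC
    C ↦ A
    D ↦ B

A->DB, B->AC, C->A, D->B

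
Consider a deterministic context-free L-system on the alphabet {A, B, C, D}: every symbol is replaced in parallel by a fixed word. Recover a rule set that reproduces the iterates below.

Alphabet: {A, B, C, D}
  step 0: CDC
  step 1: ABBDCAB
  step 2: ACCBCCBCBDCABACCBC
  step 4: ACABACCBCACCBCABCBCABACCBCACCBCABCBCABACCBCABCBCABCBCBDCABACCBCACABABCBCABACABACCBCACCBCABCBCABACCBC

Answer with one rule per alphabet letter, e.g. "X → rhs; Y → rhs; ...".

A->AC, B->CBC, C->AB, D->BDC

  step 1 ⇒ step 2: ABBDCAB ⇒ AC·CBC·CBC·BDC·AB·AC·CBC
    A ↦ AC
    B ↦ CBC
    C ↦ AB
    D ↦ BDC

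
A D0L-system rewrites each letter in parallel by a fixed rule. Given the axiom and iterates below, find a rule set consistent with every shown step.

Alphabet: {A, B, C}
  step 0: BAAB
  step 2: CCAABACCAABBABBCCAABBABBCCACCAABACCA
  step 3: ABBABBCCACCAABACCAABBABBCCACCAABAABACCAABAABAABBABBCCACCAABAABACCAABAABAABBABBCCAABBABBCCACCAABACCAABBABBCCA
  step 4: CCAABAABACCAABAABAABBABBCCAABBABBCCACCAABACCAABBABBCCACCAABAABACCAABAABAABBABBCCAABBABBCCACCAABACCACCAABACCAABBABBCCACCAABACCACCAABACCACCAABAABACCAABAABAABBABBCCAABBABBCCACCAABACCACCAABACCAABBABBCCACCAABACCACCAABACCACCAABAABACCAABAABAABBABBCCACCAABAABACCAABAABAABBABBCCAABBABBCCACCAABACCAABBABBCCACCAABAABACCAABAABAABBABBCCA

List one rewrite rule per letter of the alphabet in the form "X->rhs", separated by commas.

  step 3 ⇒ step 4: ABBABBCCACCAABACCAABBABBCCACCAABAABACCAABAABAABBABBCCACCAABAABACCAABAABAABBABBCCAABBABBCCACCAABACCAABBABBCCA ⇒ CCA·ABA·ABA·CCA·ABA·ABA·ABB·ABB·CCA·ABB·ABB·CCA·CCA·ABA·CCA·ABB·ABB·CCA·CCA·ABA·ABA·CCA·ABA·ABA·ABB·ABB·CCA·ABB·ABB·CCA·CCA·ABA·CCA·CCA·ABA·CCA·ABB·ABB·CCA·CCA·ABA·CCA·CCA·ABA·CCA·CCA·ABA·ABA·CCA·ABA·ABA·ABB·ABB·CCA·ABB·ABB·CCA·CCA·ABA·CCA·CCA·ABA·CCA·ABB·ABB·CCA·CCA·ABA·CCA·CCA·ABA·CCA·CCA·ABA·ABA·CCA·ABA·ABA·ABB·ABB·CCA·CCA·ABA·ABA·CCA·ABA·ABA·ABB·ABB·CCA·ABB·ABB·CCA·CCA·ABA·CCA·ABB·ABB·CCA·CCA·ABA·ABA·CCA·ABA·ABA·ABB·ABB·CCA
    A ↦ CCA
    B ↦ ABA
    C ↦ ABB

A->CCA, B->ABA, C->ABB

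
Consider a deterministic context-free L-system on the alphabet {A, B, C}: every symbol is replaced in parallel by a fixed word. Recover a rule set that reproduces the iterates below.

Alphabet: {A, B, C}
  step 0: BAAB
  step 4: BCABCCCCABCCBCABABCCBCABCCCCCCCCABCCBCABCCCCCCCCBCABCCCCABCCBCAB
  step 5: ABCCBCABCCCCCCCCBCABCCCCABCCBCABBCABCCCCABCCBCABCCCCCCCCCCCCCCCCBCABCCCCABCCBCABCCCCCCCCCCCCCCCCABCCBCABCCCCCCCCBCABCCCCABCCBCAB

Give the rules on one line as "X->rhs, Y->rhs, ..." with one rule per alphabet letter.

A->BC, B->AB, C->CC

  step 4 ⇒ step 5: BCABCCCCABCCBCABABCCBCABCCCCCCCCABCCBCABCCCCCCCCBCABCCCCABCCBCAB ⇒ AB·CC·BC·AB·CC·CC·CC·CC·BC·AB·CC·CC·AB·CC·BC·AB·BC·AB·CC·CC·AB·CC·BC·AB·CC·CC·CC·CC·CC·CC·CC·CC·BC·AB·CC·CC·AB·CC·BC·AB·CC·CC·CC·CC·CC·CC·CC·CC·AB·CC·BC·AB·CC·CC·CC·CC·BC·AB·CC·CC·AB·CC·BC·AB
    A ↦ BC
    B ↦ AB
    C ↦ CC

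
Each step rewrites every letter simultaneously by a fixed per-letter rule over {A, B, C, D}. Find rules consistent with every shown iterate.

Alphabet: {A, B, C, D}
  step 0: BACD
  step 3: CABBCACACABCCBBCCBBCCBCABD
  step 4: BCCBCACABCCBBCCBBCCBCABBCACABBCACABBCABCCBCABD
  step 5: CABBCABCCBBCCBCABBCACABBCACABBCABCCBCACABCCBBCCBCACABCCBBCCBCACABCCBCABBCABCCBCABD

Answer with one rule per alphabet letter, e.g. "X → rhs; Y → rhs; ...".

  step 4 ⇒ step 5: BCCBCACABCCBBCCBBCCBCABBCACABBCACABBCABCCBCABD ⇒ CA·B·B·CA·B·CCB·B·CCB·CA·B·B·CA·CA·B·B·CA·CA·B·B·CA·B·CCB·CA·CA·B·CCB·B·CCB·CA·CA·B·CCB·B·CCB·CA·CA·B·CCB·CA·B·B·CA·B·CCB·CA·BD
    A ↦ CCB
    B ↦ CA
    C ↦ B
    D ↦ BD

A->CCB, B->CA, C->B, D->BD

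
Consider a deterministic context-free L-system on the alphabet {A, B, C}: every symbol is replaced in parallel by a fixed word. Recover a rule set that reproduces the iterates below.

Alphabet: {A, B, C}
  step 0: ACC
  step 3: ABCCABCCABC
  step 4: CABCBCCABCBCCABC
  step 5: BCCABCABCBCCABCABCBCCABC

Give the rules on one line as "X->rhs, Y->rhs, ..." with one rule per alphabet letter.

A->C, B->A, C->BC

  step 4 ⇒ step 5: CABCBCCABCBCCABC ⇒ BC·C·A·BC·A·BC·BC·C·A·BC·A·BC·BC·C·A·BC
    A ↦ C
    B ↦ A
    C ↦ BC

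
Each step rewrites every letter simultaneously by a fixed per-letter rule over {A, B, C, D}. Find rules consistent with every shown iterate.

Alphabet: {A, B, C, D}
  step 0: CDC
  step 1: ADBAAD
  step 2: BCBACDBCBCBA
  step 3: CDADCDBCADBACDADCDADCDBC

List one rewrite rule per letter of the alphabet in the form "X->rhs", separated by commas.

  step 2 ⇒ step 3: BCBACDBCBCBA ⇒ CD·AD·CD·BC·AD·BA·CD·AD·CD·AD·CD·BC
    A ↦ BC
    B ↦ CD
    C ↦ AD
    D ↦ BA

A->BC, B->CD, C->AD, D->BA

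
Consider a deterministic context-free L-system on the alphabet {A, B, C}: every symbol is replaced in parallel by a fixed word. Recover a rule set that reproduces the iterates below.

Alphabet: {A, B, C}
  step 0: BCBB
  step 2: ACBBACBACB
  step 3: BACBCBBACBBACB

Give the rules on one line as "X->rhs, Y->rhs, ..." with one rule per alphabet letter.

  step 2 ⇒ step 3: ACBBACBACB ⇒ B·A·CB·CB·B·A·CB·B·A·CB
    A ↦ B
    B ↦ CB
    C ↦ A

A->B, B->CB, C->A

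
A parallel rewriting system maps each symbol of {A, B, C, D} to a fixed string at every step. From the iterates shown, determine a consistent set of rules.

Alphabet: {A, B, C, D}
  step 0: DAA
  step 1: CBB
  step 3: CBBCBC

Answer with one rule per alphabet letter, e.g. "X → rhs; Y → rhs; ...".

  step 0 ⇒ step 1: DAA ⇒ C·B·B
    A ↦ B
    D ↦ C
    B ↦ AD  (constrained at step 1)
    C ↦ DA  (constrained at step 1)

A->B, B->AD, C->DA, D->C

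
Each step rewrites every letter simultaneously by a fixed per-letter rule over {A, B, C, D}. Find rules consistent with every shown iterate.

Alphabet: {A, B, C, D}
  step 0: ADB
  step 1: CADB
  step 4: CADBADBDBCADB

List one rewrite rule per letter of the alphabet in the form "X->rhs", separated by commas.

  step 0 ⇒ step 1: ADB ⇒ C·A·DB
    A ↦ C
    B ↦ DB
    D ↦ A
    C ↦ DB  (constrained at step 1)

A->C, B->DB, C->DB, D->A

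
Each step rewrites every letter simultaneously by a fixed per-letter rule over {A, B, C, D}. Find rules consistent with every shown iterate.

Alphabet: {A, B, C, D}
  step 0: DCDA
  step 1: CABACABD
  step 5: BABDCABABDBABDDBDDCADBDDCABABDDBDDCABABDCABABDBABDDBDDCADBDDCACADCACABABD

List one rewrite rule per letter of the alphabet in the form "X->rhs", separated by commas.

  step 0 ⇒ step 1: DCDA ⇒ CA·BA·CA·BD
    A ↦ BD
    C ↦ BA
    D ↦ CA
    B ↦ D  (constrained at step 1)

A->BD, B->D, C->BA, D->CA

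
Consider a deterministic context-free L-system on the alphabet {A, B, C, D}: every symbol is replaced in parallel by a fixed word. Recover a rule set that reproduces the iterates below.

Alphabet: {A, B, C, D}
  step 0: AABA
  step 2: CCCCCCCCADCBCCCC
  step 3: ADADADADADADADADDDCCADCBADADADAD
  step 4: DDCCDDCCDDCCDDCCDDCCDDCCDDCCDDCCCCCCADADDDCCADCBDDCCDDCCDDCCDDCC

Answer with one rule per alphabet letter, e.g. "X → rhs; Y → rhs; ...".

  step 3 ⇒ step 4: ADADADADADADADADDDCCADCBADADADAD ⇒ DD·CC·DD·CC·DD·CC·DD·CC·DD·CC·DD·CC·DD·CC·DD·CC·CC·CC·AD·AD·DD·CC·AD·CB·DD·CC·DD·CC·DD·CC·DD·CC
    A ↦ DD
    B ↦ CB
    C ↦ AD
    D ↦ CC

A->DD, B->CB, C->AD, D->CC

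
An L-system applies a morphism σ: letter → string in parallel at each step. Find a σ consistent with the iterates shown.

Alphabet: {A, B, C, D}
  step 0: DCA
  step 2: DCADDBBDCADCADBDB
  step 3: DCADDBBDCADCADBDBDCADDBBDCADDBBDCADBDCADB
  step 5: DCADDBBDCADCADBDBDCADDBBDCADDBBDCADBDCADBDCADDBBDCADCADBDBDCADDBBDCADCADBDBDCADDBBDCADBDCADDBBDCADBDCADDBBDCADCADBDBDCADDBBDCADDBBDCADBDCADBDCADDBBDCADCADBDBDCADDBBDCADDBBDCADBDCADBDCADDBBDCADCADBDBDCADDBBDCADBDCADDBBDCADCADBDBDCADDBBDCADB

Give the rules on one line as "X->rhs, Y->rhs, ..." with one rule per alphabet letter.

A->B, B->DB, C->DDB, D->DCA

  step 2 ⇒ step 3: DCADDBBDCADCADBDB ⇒ DCA·DDB·B·DCA·DCA·DB·DB·DCA·DDB·B·DCA·DDB·B·DCA·DB·DCA·DB
    A ↦ B
    B ↦ DB
    C ↦ DDB
    D ↦ DCA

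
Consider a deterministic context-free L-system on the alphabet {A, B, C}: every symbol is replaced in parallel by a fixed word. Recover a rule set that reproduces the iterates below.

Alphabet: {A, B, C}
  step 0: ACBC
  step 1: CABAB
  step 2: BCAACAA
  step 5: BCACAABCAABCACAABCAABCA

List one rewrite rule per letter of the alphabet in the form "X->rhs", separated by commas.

  step 1 ⇒ step 2: CABAB ⇒ B·CA·A·CA·A
    A ↦ CA
    B ↦ A
    C ↦ B

A->CA, B->A, C->B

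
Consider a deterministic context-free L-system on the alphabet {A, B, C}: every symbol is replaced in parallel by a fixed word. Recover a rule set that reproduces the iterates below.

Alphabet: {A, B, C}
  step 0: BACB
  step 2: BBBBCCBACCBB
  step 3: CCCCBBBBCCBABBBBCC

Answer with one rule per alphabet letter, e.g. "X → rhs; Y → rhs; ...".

A->CBA, B->C, C->BB

  step 2 ⇒ step 3: BBBBCCBACCBB ⇒ C·C·C·C·BB·BB·C·CBA·BB·BB·C·C
    A ↦ CBA
    B ↦ C
    C ↦ BB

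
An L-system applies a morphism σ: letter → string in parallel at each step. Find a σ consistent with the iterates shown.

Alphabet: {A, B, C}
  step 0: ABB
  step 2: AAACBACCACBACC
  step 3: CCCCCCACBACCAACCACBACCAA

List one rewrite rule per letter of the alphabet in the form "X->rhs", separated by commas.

A->CC, B->CBA, C->A

  step 2 ⇒ step 3: AAACBACCACBACC ⇒ CC·CC·CC·A·CBA·CC·A·A·CC·A·CBA·CC·A·A
    A ↦ CC
    B ↦ CBA
    C ↦ A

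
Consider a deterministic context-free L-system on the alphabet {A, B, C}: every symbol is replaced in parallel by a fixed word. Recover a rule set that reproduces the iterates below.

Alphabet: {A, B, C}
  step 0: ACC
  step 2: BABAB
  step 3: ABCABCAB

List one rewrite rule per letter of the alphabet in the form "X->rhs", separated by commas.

A->C, B->AB, C->B

  step 2 ⇒ step 3: BABAB ⇒ AB·C·AB·C·AB
    A ↦ C
    B ↦ AB
    C ↦ B  (constrained at step 0)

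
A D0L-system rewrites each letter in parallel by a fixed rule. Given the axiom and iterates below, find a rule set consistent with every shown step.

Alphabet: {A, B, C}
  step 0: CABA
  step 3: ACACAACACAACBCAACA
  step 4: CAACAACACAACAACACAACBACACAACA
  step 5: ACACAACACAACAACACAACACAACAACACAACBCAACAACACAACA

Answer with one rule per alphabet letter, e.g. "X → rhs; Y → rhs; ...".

  step 4 ⇒ step 5: CAACAACACAACAACACAACBACACAACA ⇒ A·CA·CA·A·CA·CA·A·CA·A·CA·CA·A·CA·CA·A·CA·A·CA·CA·A·CB·CA·A·CA·A·CA·CA·A·CA
    A ↦ CA
    B ↦ CB
    C ↦ A

A->CA, B->CB, C->A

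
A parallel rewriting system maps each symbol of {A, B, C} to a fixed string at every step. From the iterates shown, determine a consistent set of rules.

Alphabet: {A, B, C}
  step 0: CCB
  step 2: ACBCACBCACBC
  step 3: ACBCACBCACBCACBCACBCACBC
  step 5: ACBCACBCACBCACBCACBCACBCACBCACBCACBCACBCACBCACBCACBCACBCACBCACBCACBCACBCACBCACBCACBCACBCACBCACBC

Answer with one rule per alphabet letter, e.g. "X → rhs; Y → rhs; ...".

  step 2 ⇒ step 3: ACBCACBCACBC ⇒ AC·BC·AC·BC·AC·BC·AC·BC·AC·BC·AC·BC
    A ↦ AC
    B ↦ AC
    C ↦ BC

A->AC, B->AC, C->BC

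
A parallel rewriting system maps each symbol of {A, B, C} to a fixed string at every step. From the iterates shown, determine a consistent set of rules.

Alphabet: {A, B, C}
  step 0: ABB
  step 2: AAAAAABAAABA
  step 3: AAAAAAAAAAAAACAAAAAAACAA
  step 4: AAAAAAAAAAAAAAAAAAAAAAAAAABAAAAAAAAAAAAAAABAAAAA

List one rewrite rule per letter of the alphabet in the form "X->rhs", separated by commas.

A->AA, B->AC, C->BA

  step 3 ⇒ step 4: AAAAAAAAAAAAACAAAAAAACAA ⇒ AA·AA·AA·AA·AA·AA·AA·AA·AA·AA·AA·AA·AA·BA·AA·AA·AA·AA·AA·AA·AA·BA·AA·AA
    A ↦ AA
    C ↦ BA
  step 2 ⇒ step 3: AAAAAABAAABA ⇒ AA·AA·AA·AA·AA·AA·AC·AA·AA·AA·AC·AA
    B ↦ AC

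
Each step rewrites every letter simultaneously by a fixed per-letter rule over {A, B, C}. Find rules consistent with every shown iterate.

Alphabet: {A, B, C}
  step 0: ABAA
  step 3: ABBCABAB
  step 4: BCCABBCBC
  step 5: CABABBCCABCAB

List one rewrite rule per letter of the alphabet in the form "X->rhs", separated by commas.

A->B, B->C, C->AB

  step 4 ⇒ step 5: BCCABBCBC ⇒ C·AB·AB·B·C·C·AB·C·AB
    A ↦ B
    B ↦ C
    C ↦ AB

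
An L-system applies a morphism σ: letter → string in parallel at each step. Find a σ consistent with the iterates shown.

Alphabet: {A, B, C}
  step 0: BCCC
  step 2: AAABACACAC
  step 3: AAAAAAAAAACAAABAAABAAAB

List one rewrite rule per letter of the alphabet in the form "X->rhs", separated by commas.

  step 2 ⇒ step 3: AAABACACAC ⇒ AAA·AAA·AAA·AC·AAA·B·AAA·B·AAA·B
    A ↦ AAA
    B ↦ AC
    C ↦ B

A->AAA, B->AC, C->B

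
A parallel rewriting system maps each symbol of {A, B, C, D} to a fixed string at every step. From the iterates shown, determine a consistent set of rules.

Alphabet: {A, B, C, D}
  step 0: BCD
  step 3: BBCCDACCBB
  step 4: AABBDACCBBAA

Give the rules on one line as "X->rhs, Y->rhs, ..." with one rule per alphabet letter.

  step 3 ⇒ step 4: BBCCDACCBB ⇒ A·A·B·B·DA·CC·B·B·A·A
    A ↦ CC
    B ↦ A
    C ↦ B
    D ↦ DA

A->CC, B->A, C->B, D->DA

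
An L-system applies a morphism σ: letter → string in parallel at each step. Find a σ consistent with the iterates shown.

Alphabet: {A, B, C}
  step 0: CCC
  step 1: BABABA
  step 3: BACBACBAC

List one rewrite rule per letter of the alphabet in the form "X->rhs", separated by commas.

A->B, B->C, C->BA

  step 0 ⇒ step 1: CCC ⇒ BA·BA·BA
    C ↦ BA
    A ↦ B  (constrained at step 1)
    B ↦ C  (constrained at step 1)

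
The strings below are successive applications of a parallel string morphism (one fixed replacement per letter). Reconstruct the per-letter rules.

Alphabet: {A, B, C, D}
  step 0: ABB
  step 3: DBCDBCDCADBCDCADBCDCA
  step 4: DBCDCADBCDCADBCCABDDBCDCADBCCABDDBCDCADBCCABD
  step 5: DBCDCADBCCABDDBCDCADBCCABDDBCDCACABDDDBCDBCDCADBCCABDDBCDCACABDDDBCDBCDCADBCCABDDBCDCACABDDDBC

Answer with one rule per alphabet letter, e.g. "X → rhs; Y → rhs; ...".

  step 4 ⇒ step 5: DBCDCADBCDCADBCCABDDBCDCADBCCABDDBCDCADBCCABD ⇒ DBC·D·CA·DBC·CA·BD·DBC·D·CA·DBC·CA·BD·DBC·D·CA·CA·BD·D·DBC·DBC·D·CA·DBC·CA·BD·DBC·D·CA·CA·BD·D·DBC·DBC·D·CA·DBC·CA·BD·DBC·D·CA·CA·BD·D·DBC
    A ↦ BD
    B ↦ D
    C ↦ CA
    D ↦ DBC

A->BD, B->D, C->CA, D->DBC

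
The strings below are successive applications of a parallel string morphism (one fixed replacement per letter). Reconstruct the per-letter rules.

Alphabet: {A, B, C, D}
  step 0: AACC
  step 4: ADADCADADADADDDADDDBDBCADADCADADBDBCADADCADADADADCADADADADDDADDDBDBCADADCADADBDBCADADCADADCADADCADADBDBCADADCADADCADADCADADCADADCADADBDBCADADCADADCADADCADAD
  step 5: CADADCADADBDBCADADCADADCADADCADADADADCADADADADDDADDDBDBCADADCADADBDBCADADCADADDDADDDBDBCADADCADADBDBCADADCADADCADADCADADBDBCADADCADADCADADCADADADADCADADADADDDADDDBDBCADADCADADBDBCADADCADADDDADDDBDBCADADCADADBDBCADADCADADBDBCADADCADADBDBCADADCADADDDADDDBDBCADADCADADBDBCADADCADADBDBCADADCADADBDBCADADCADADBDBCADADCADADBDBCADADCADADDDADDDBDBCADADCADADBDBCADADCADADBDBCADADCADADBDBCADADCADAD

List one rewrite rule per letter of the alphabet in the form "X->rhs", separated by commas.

A->CAD, B->DD, C->BDB, D->AD

  step 4 ⇒ step 5: ADADCADADADADDDADDDBDBCADADCADADBDBCADADCADADADADCADADADADDDADDDBDBCADADCADADBDBCADADCADADCADADCADADBDBCADADCADADCADADCADADCADADCADADBDBCADADCADADCADADCADAD ⇒ CAD·AD·CAD·AD·BDB·CAD·AD·CAD·AD·CAD·AD·CAD·AD·AD·AD·CAD·AD·AD·AD·DD·AD·DD·BDB·CAD·AD·CAD·AD·BDB·CAD·AD·CAD·AD·DD·AD·DD·BDB·CAD·AD·CAD·AD·BDB·CAD·AD·CAD·AD·CAD·AD·CAD·AD·BDB·CAD·AD·CAD·AD·CAD·AD·CAD·AD·AD·AD·CAD·AD·AD·AD·DD·AD·DD·BDB·CAD·AD·CAD·AD·BDB·CAD·AD·CAD·AD·DD·AD·DD·BDB·CAD·AD·CAD·AD·BDB·CAD·AD·CAD·AD·BDB·CAD·AD·CAD·AD·BDB·CAD·AD·CAD·AD·DD·AD·DD·BDB·CAD·AD·CAD·AD·BDB·CAD·AD·CAD·AD·BDB·CAD·AD·CAD·AD·BDB·CAD·AD·CAD·AD·BDB·CAD·AD·CAD·AD·BDB·CAD·AD·CAD·AD·DD·AD·DD·BDB·CAD·AD·CAD·AD·BDB·CAD·AD·CAD·AD·BDB·CAD·AD·CAD·AD·BDB·CAD·AD·CAD·AD
    A ↦ CAD
    B ↦ DD
    C ↦ BDB
    D ↦ AD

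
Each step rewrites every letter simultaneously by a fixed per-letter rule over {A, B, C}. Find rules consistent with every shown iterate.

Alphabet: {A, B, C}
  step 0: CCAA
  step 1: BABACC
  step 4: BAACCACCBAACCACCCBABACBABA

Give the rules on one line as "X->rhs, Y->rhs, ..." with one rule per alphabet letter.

  step 0 ⇒ step 1: CCAA ⇒ BA·BA·C·C
    A ↦ C
    C ↦ BA
    B ↦ AC  (constrained at step 1)

A->C, B->AC, C->BA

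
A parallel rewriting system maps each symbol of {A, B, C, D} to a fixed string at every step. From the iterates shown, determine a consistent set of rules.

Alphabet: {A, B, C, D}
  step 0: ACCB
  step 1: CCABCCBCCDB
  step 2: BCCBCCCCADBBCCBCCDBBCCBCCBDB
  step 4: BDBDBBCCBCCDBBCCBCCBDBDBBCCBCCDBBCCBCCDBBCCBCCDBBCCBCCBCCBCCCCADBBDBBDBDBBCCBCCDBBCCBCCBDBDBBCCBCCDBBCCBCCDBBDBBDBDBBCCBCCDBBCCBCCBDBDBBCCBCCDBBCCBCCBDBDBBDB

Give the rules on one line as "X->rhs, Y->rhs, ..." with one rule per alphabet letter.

  step 1 ⇒ step 2: CCABCCBCCDB ⇒ BCC·BCC·CCA·DB·BCC·BCC·DB·BCC·BCC·B·DB
    A ↦ CCA
    B ↦ DB
    C ↦ BCC
    D ↦ B

A->CCA, B->DB, C->BCC, D->B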